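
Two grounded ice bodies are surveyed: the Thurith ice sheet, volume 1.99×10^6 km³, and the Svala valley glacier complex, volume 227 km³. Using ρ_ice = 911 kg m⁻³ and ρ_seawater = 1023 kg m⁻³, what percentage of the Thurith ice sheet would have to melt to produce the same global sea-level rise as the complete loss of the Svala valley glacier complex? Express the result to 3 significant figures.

≈ 0.0114 %

Equal sea-level rise means equal mass of meltwater, i.e. equal mass of ice lost.
Ice mass of Svala: 2.068×10^14 kg; ice mass of Thurith: 1.813×10^18 kg.
Fraction required = 2.068×10^14 / 1.813×10^18 = 1.14×10^-4 → 0.0114 %.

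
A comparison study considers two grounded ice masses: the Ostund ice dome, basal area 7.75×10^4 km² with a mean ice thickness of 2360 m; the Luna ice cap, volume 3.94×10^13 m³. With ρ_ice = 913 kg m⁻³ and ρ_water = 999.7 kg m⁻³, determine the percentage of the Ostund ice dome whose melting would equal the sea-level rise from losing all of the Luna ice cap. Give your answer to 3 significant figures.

≈ 21.5 %

Equal sea-level rise means equal mass of meltwater, i.e. equal mass of ice lost.
Ice mass of Luna: 3.597×10^16 kg; ice mass of Ostund: 1.670×10^17 kg.
Fraction required = 3.597×10^16 / 1.670×10^17 = 0.215 → 21.5 %.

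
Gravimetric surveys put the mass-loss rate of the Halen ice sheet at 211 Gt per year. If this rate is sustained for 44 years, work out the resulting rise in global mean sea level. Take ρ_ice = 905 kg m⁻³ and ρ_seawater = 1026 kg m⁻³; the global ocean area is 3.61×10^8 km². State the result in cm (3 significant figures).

Total mass lost = 211 Gt/yr × 44 yr = 9284 Gt = 9.284×10^15 kg.
ρ_w = 1026 kg m⁻³, so water volume = 9.284×10^15 / 1026 = 9.049×10^12 m³.
Δh = 9.049×10^12 / 3.61×10^14 = 0.0251 m = 2.51 cm.

≈ 2.51 cm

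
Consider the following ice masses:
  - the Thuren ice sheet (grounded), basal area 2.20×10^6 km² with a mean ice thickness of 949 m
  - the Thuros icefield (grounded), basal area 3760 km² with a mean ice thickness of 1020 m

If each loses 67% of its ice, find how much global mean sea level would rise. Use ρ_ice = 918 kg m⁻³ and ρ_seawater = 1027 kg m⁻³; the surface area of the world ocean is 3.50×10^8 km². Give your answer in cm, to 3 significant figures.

Thuren: ice volume = 2.20×10^6 km² × 949 m = 2.088×10^6 km³; 0.67 × 2.088×10^6 × (918/1027) = 1.250×10^6 km³ of water.
Thuros: ice volume = 3760 km² × 1020 m = 3835 km³; 0.67 × 3835 × (918/1027) = 2297 km³ of water.
Total added water ≈ 1.253×10^15 m³ over 3.50×10^14 m² → Δh = 3.58 m = 358 cm.

≈ 358 cm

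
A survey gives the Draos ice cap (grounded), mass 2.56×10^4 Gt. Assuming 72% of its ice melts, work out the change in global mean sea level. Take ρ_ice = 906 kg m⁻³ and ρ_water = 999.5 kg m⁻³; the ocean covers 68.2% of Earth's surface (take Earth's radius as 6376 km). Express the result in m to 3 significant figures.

≈ 0.0529 m

Draos: 0.72 × 2.56×10^4 Gt = 1.843×10^16 kg; dividing by ρ_w = 999.5 kg m⁻³ gives 1.844×10^13 m³ of water.
Spread over 3.48×10^14 m² of ocean, Δh = 1.844×10^13 / 3.48×10^14 = 0.0529 m.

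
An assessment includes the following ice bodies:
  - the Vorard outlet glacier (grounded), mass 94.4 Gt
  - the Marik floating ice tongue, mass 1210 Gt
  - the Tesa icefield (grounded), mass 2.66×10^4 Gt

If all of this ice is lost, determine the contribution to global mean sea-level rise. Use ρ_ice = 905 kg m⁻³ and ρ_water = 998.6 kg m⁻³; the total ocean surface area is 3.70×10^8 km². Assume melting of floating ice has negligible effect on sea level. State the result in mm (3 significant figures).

Vorard: 94.4 Gt = 9.440×10^13 kg; dividing by ρ_w = 998.6 kg m⁻³ gives 9.453×10^10 m³ of water.
The Marik floating ice tongue is floating and already displaces its own weight of water, so its melt adds essentially nothing to sea level.
Tesa: 2.66×10^4 Gt = 2.660×10^16 kg; dividing by ρ_w = 998.6 kg m⁻³ gives 2.664×10^13 m³ of water.
Total added water ≈ 2.673×10^13 m³ over 3.70×10^14 m² → Δh = 0.0722 m = 72.2 mm.

≈ 72.2 mm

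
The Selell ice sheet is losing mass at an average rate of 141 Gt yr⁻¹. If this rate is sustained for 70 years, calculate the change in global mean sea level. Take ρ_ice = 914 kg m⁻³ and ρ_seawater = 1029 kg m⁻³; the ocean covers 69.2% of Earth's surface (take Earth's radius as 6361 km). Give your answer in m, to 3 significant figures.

≈ 0.0273 m

Total mass lost = 141 Gt/yr × 70 yr = 9870 Gt = 9.870×10^15 kg.
ρ_w = 1029 kg m⁻³, so water volume = 9.870×10^15 / 1029 = 9.592×10^12 m³.
Δh = 9.592×10^12 / 3.52×10^14 = 0.0273 m.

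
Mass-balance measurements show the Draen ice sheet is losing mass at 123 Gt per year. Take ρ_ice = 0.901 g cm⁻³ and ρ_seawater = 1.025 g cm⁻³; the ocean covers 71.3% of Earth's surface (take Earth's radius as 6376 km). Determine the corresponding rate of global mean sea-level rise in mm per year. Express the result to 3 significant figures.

ρ_w = 1.025 g cm⁻³ = 1025 kg m⁻³. Annual water volume added = 123 Gt / ρ_w = 1.230×10^14 kg / 1025 kg m⁻³ = 1.200×10^11 m³.
Δh per year = 1.200×10^11 / 3.64×10^14 = 3.29×10^-4 m = 0.329 mm.

≈ 0.329 mm/yr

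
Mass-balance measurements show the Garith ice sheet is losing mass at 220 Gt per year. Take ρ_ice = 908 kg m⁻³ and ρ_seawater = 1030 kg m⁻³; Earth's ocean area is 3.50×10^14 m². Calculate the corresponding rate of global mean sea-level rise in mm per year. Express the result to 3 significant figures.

≈ 0.610 mm/yr

ρ_w = 1030 kg m⁻³. Annual water volume added = 220 Gt / ρ_w = 2.200×10^14 kg / 1030 kg m⁻³ = 2.136×10^11 m³.
Δh per year = 2.136×10^11 / 3.50×10^14 = 6.10×10^-4 m = 0.610 mm.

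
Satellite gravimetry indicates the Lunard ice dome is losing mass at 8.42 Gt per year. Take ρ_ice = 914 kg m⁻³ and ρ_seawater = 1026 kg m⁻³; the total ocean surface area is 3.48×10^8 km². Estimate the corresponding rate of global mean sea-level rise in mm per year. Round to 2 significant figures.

≈ 0.024 mm/yr

ρ_w = 1026 kg m⁻³. Annual water volume added = 8.42 Gt / ρ_w = 8.420×10^12 kg / 1026 kg m⁻³ = 8.207×10^9 m³.
Δh per year = 8.207×10^9 / 3.48×10^14 = 2.36×10^-5 m = 0.024 mm.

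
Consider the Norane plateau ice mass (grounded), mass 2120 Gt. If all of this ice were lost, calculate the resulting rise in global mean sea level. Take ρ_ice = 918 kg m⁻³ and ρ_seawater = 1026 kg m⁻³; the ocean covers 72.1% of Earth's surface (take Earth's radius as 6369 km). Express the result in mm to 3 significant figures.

≈ 5.62 mm

Norane: 2120 Gt = 2.120×10^15 kg; dividing by ρ_w = 1026 kg m⁻³ gives 2.066×10^12 m³ of water.
Spread over 3.68×10^14 m² of ocean, Δh = 2.066×10^12 / 3.68×10^14 = 5.62×10^-3 m = 5.62 mm.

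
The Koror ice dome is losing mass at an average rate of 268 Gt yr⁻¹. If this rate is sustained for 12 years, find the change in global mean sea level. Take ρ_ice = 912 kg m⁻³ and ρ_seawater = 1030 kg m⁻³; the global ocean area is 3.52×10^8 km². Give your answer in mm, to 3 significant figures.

≈ 8.87 mm

Total mass lost = 268 Gt/yr × 12 yr = 3216 Gt = 3.216×10^15 kg.
ρ_w = 1030 kg m⁻³, so water volume = 3.216×10^15 / 1030 = 3.122×10^12 m³.
Δh = 3.122×10^12 / 3.52×10^14 = 8.87×10^-3 m = 8.87 mm.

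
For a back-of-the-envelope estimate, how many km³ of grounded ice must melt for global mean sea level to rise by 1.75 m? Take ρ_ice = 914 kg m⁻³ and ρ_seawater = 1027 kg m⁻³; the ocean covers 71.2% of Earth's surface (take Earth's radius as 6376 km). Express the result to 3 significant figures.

≈ 7.15×10^5 km³

Required water volume = Δh × A = 1.75 m × 3.64×10^14 m² = 6.365×10^14 m³ = 6.365×10^5 km³.
Ice volume = water volume × ρ_w/ρ_ice = 6.365×10^5 × 1027/914 = 7.15×10^5 km³.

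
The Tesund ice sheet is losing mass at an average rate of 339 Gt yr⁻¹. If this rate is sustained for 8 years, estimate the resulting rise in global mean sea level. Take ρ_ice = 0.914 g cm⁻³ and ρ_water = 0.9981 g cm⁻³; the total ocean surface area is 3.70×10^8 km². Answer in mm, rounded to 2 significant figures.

≈ 7.3 mm

Total mass lost = 339 Gt/yr × 8 yr = 2712 Gt = 2.712×10^15 kg.
ρ_w = 0.9981 g cm⁻³ = 998.1 kg m⁻³, so water volume = 2.712×10^15 / 998.1 = 2.717×10^12 m³.
Δh = 2.717×10^12 / 3.70×10^14 = 7.34×10^-3 m = 7.3 mm.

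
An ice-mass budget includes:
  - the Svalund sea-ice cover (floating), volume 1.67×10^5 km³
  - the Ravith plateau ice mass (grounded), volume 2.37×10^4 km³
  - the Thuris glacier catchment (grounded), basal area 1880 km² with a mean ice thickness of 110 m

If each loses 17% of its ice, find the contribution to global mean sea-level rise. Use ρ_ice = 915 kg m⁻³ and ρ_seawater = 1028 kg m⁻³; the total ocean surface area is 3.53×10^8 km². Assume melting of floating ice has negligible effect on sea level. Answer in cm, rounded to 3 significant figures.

The Svalund sea-ice cover is floating and already displaces its own weight of water, so its melt adds essentially nothing to sea level.
Ravith: 0.17 × 2.37×10^4 km³ × (915/1028) = 3586 km³ of water.
Thuris: ice volume = 1880 km² × 110 m = 206.8 km³; 0.17 × 206.8 × (915/1028) = 31.29 km³ of water.
Total added water ≈ 3.617×10^12 m³ over 3.53×10^14 m² → Δh = 0.0102 m = 1.02 cm.

≈ 1.02 cm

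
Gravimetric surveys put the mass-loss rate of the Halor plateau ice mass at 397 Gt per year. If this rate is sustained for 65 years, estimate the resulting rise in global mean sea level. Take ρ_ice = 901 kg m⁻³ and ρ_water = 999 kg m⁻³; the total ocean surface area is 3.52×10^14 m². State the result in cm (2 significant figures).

Total mass lost = 397 Gt/yr × 65 yr = 2.580×10^4 Gt = 2.580×10^16 kg.
ρ_w = 999 kg m⁻³, so water volume = 2.580×10^16 / 999 = 2.583×10^13 m³.
Δh = 2.583×10^13 / 3.52×10^14 = 0.0734 m = 7.3 cm.

≈ 7.3 cm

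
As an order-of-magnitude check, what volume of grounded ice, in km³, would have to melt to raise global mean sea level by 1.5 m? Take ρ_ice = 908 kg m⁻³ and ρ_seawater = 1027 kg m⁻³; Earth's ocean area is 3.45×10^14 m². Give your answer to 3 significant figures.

Required water volume = Δh × A = 1.5 m × 3.45×10^14 m² = 5.175×10^14 m³ = 5.175×10^5 km³.
Ice volume = water volume × ρ_w/ρ_ice = 5.175×10^5 × 1027/908 = 5.85×10^5 km³.

≈ 5.85×10^5 km³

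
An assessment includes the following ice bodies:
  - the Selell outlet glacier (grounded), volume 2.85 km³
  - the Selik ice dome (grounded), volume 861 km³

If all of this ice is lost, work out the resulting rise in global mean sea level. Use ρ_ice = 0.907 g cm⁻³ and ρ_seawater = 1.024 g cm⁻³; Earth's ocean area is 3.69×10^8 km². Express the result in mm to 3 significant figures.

≈ 2.07 mm

Selell: 2.85 km³ × (907/1024) = 2.524 km³ of water.
Selik: 861 km³ × (907/1024) = 762.6 km³ of water.
Total added water ≈ 7.651×10^11 m³ over 3.69×10^14 m² → Δh = 2.07×10^-3 m = 2.07 mm.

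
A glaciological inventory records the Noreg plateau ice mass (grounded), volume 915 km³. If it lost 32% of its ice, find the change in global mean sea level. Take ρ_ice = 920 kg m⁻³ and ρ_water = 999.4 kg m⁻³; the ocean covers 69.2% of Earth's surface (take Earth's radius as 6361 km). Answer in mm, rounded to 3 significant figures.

Noreg: 0.32 × 915 km³ × (920/999.4) = 269.5 km³ of water.
Spread over 3.52×10^14 m² of ocean, Δh = 2.695×10^11 / 3.52×10^14 = 7.66×10^-4 m = 0.766 mm.

≈ 0.766 mm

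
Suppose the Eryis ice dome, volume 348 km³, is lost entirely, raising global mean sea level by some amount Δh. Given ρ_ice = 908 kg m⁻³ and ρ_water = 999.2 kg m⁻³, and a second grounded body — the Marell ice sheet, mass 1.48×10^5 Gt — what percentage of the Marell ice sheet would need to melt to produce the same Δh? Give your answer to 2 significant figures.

Equal sea-level rise means equal mass of meltwater, i.e. equal mass of ice lost.
Ice mass of Eryis: 3.160×10^14 kg; ice mass of Marell: 1.480×10^17 kg.
Fraction required = 3.160×10^14 / 1.480×10^17 = 2.14×10^-3 → 0.21 %.

≈ 0.21 %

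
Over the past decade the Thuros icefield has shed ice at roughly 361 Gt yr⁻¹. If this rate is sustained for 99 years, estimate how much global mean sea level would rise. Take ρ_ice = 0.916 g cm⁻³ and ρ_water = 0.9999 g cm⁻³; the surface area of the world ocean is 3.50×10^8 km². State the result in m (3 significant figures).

Total mass lost = 361 Gt/yr × 99 yr = 3.574×10^4 Gt = 3.574×10^16 kg.
ρ_w = 0.9999 g cm⁻³ = 999.9 kg m⁻³, so water volume = 3.574×10^16 / 999.9 = 3.574×10^13 m³.
Δh = 3.574×10^13 / 3.50×10^14 = 0.102 m.

≈ 0.102 m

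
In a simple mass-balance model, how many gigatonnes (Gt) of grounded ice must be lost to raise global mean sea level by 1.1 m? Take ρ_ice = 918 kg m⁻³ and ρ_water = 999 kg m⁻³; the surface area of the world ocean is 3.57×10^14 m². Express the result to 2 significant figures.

≈ 3.9×10^5 Gt

Required water volume = Δh × A = 1.1 m × 3.57×10^14 m² = 3.927×10^14 m³.
ρ_w = 999 kg m⁻³, so the mass of water = 3.927×10^14 m³ × 999 kg m⁻³ = 3.923×10^17 kg = 3.9×10^5 Gt (and the same mass of ice, by conservation).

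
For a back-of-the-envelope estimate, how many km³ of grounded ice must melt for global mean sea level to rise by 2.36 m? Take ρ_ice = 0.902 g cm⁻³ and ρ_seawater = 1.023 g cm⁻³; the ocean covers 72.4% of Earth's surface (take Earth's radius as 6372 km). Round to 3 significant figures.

Required water volume = Δh × A = 2.36 m × 3.69×10^14 m² = 8.718×10^14 m³ = 8.718×10^5 km³.
Ice volume = water volume × ρ_w/ρ_ice = 8.718×10^5 × 1023/902 = 9.89×10^5 km³.

≈ 9.89×10^5 km³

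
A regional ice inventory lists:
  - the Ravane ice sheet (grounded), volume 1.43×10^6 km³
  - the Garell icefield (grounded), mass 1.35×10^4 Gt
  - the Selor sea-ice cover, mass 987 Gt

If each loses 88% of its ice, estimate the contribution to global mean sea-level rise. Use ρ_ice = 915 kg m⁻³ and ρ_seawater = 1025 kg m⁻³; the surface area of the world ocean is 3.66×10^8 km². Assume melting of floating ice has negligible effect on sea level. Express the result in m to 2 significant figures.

Ravane: 0.88 × 1.43×10^6 km³ × (915/1025) = 1.123×10^6 km³ of water.
Garell: 0.88 × 1.35×10^4 Gt = 1.188×10^16 kg; dividing by ρ_w = 1025 kg m⁻³ gives 1.159×10^13 m³ of water.
The Selor sea-ice cover is floating and already displaces its own weight of water, so its melt adds essentially nothing to sea level.
Total added water ≈ 1.135×10^15 m³ over 3.66×10^14 m² → Δh = 3.10 m.

≈ 3.1 m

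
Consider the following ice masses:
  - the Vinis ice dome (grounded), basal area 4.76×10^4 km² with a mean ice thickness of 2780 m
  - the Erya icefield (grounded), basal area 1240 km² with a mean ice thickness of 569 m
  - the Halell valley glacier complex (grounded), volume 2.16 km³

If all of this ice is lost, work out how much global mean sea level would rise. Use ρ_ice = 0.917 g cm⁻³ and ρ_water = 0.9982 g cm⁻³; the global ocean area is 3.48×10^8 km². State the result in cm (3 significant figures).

≈ 35.1 cm

Vinis: ice volume = 4.76×10^4 km² × 2780 m = 1.323×10^5 km³; 1.323×10^5 × (917/998.2) = 1.216×10^5 km³ of water.
Erya: ice volume = 1240 km² × 569 m = 705.6 km³; 705.6 × (917/998.2) = 648.2 km³ of water.
Halell: 2.16 km³ × (917/998.2) = 1.984 km³ of water.
Total added water ≈ 1.222×10^14 m³ over 3.48×10^14 m² → Δh = 0.351 m = 35.1 cm.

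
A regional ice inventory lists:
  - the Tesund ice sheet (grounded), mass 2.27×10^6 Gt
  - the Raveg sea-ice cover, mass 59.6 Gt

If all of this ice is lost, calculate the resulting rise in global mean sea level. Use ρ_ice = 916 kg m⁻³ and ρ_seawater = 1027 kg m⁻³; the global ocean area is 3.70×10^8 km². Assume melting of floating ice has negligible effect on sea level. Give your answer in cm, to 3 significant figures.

≈ 597 cm

Tesund: 2.27×10^6 Gt = 2.270×10^18 kg; dividing by ρ_w = 1027 kg m⁻³ gives 2.210×10^15 m³ of water.
The Raveg sea-ice cover is floating and already displaces its own weight of water, so its melt adds essentially nothing to sea level.
Total added water ≈ 2.210×10^15 m³ over 3.70×10^14 m² → Δh = 5.97 m = 597 cm.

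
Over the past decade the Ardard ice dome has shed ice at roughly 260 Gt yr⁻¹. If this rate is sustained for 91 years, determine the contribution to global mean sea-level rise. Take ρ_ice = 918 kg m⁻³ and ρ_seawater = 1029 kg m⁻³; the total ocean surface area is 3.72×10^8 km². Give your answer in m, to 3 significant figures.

≈ 0.0618 m

Total mass lost = 260 Gt/yr × 91 yr = 2.366×10^4 Gt = 2.366×10^16 kg.
ρ_w = 1029 kg m⁻³, so water volume = 2.366×10^16 / 1029 = 2.299×10^13 m³.
Δh = 2.299×10^13 / 3.72×10^14 = 0.0618 m.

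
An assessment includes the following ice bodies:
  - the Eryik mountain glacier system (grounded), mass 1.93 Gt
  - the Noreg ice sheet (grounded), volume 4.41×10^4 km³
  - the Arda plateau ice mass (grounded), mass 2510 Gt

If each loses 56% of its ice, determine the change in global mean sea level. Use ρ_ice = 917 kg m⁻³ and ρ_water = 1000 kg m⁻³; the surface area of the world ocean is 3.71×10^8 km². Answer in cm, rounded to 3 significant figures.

Eryik: 0.56 × 1.93 Gt = 1.081×10^12 kg; dividing by ρ_w = 1000 kg m⁻³ gives 1.081×10^9 m³ of water.
Noreg: 0.56 × 4.41×10^4 km³ × (917/1000) = 2.265×10^4 km³ of water.
Arda: 0.56 × 2510 Gt = 1.406×10^15 kg; dividing by ρ_w = 1000 kg m⁻³ gives 1.406×10^12 m³ of water.
Total added water ≈ 2.405×10^13 m³ over 3.71×10^14 m² → Δh = 0.0648 m = 6.48 cm.

≈ 6.48 cm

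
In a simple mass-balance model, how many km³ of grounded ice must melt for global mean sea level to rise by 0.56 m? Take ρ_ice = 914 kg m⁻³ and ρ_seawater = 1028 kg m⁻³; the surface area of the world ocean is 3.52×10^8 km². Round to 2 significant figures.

≈ 2.2×10^5 km³

Required water volume = Δh × A = 0.56 m × 3.52×10^14 m² = 1.971×10^14 m³ = 1.971×10^5 km³.
Ice volume = water volume × ρ_w/ρ_ice = 1.971×10^5 × 1028/914 = 2.2×10^5 km³.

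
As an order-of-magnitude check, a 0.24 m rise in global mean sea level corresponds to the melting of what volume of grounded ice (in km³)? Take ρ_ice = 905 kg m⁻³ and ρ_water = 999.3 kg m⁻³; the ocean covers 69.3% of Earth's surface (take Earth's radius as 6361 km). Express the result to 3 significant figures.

Required water volume = Δh × A = 0.24 m × 3.52×10^14 m² = 8.457×10^13 m³ = 8.457×10^4 km³.
Ice volume = water volume × ρ_w/ρ_ice = 8.457×10^4 × 999.3/905 = 9.34×10^4 km³.

≈ 9.34×10^4 km³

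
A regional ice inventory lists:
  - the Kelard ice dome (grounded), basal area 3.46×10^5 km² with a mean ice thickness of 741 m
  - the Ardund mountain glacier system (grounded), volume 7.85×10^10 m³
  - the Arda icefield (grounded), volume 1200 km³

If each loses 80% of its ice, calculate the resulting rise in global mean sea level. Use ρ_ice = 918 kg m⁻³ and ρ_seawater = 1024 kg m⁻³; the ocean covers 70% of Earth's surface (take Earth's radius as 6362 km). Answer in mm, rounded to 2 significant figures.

≈ 520 mm

Kelard: ice volume = 3.46×10^5 km² × 741 m = 2.564×10^5 km³; 0.8 × 2.564×10^5 × (918/1024) = 1.839×10^5 km³ of water.
Ardund: 0.8 × 7.85×10^10 m³ × (918/1024) = 5.630×10^10 m³ of water.
Arda: 0.8 × 1200 km³ × (918/1024) = 860.6 km³ of water.
Total added water ≈ 1.848×10^14 m³ over 3.56×10^14 m² → Δh = 0.519 m = 520 mm.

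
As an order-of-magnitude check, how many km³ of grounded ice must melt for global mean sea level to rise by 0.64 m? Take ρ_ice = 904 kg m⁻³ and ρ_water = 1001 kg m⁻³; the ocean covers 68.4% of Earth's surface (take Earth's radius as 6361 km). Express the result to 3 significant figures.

Required water volume = Δh × A = 0.64 m × 3.48×10^14 m² = 2.226×10^14 m³ = 2.226×10^5 km³.
Ice volume = water volume × ρ_w/ρ_ice = 2.226×10^5 × 1001/904 = 2.46×10^5 km³.

≈ 2.46×10^5 km³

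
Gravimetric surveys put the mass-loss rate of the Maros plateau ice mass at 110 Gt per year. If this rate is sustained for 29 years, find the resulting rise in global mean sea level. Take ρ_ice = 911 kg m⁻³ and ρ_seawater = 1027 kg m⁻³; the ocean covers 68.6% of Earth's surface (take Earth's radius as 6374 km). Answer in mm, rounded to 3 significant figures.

≈ 8.87 mm

Total mass lost = 110 Gt/yr × 29 yr = 3190 Gt = 3.190×10^15 kg.
ρ_w = 1027 kg m⁻³, so water volume = 3.190×10^15 / 1027 = 3.106×10^12 m³.
Δh = 3.106×10^12 / 3.50×10^14 = 8.87×10^-3 m = 8.87 mm.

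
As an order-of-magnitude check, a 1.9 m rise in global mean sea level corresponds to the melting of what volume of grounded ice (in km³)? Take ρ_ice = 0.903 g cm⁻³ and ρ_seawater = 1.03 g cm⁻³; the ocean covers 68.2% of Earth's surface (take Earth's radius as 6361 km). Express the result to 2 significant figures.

Required water volume = Δh × A = 1.9 m × 3.47×10^14 m² = 6.589×10^14 m³ = 6.589×10^5 km³.
Ice volume = water volume × ρ_w/ρ_ice = 6.589×10^5 × 1030/903 = 7.5×10^5 km³.

≈ 7.5×10^5 km³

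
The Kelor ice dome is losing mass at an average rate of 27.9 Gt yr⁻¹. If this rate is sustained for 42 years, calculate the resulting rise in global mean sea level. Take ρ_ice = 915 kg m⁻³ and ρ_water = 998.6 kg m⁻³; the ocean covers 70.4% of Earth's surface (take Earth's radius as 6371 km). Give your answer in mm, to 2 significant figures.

≈ 3.3 mm

Total mass lost = 27.9 Gt/yr × 42 yr = 1172 Gt = 1.172×10^15 kg.
ρ_w = 998.6 kg m⁻³, so water volume = 1.172×10^15 / 998.6 = 1.173×10^12 m³.
Δh = 1.173×10^12 / 3.59×10^14 = 3.27×10^-3 m = 3.3 mm.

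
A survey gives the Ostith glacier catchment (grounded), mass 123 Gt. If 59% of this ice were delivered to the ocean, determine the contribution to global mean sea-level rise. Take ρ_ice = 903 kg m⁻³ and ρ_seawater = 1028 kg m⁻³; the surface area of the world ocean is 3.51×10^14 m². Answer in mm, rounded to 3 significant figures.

Ostith: 0.59 × 123 Gt = 7.257×10^13 kg; dividing by ρ_w = 1028 kg m⁻³ gives 7.059×10^10 m³ of water.
Spread over 3.51×10^14 m² of ocean, Δh = 7.059×10^10 / 3.51×10^14 = 2.01×10^-4 m = 0.201 mm.

≈ 0.201 mm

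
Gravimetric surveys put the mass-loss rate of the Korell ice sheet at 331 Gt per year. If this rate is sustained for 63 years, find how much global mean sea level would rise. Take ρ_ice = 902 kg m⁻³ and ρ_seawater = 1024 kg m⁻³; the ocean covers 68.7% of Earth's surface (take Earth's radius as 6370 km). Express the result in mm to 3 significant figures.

≈ 58.1 mm

Total mass lost = 331 Gt/yr × 63 yr = 2.085×10^4 Gt = 2.085×10^16 kg.
ρ_w = 1024 kg m⁻³, so water volume = 2.085×10^16 / 1024 = 2.036×10^13 m³.
Δh = 2.036×10^13 / 3.50×10^14 = 0.0581 m = 58.1 mm.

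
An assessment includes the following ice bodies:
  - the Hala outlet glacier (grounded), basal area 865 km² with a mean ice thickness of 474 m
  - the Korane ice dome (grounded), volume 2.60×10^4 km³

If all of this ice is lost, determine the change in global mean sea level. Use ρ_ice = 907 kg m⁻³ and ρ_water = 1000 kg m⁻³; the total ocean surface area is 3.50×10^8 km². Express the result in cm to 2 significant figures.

≈ 6.8 cm

Hala: ice volume = 865 km² × 474 m = 410.0 km³; 410.0 × (907/1000) = 371.9 km³ of water.
Korane: 2.60×10^4 km³ × (907/1000) = 2.358×10^4 km³ of water.
Total added water ≈ 2.395×10^13 m³ over 3.50×10^14 m² → Δh = 0.0684 m = 6.8 cm.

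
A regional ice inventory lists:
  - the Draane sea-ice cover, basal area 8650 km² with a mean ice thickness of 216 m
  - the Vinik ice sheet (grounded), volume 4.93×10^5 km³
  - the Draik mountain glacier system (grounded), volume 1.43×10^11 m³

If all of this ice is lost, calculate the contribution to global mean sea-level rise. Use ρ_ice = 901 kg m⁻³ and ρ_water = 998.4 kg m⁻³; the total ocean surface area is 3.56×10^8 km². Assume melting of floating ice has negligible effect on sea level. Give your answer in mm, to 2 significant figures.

The Draane sea-ice cover is floating and already displaces its own weight of water, so its melt adds essentially nothing to sea level.
Vinik: 4.93×10^5 km³ × (901/998.4) = 4.449×10^5 km³ of water.
Draik: 1.43×10^11 m³ × (901/998.4) = 1.290×10^11 m³ of water.
Total added water ≈ 4.450×10^14 m³ over 3.56×10^14 m² → Δh = 1.25 m = 1300 mm.

≈ 1300 mm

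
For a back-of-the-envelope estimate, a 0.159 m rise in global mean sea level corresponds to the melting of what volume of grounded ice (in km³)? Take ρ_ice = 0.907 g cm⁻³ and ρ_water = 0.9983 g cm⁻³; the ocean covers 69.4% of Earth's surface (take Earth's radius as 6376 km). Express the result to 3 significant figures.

Required water volume = Δh × A = 0.159 m × 3.55×10^14 m² = 5.637×10^13 m³ = 5.637×10^4 km³.
Ice volume = water volume × ρ_w/ρ_ice = 5.637×10^4 × 998.3/907 = 6.20×10^4 km³.

≈ 6.20×10^4 km³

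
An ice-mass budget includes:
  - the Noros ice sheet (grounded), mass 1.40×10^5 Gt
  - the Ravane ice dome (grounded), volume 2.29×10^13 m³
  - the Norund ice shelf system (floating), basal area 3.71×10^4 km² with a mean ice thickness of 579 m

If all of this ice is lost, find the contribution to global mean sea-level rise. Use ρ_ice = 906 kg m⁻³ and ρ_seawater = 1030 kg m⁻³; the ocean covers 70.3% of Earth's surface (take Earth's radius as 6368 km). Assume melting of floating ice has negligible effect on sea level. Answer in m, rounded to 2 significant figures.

Noros: 1.40×10^5 Gt = 1.400×10^17 kg; dividing by ρ_w = 1030 kg m⁻³ gives 1.359×10^14 m³ of water.
Ravane: 2.29×10^13 m³ × (906/1030) = 2.014×10^13 m³ of water.
The Norund ice shelf system is floating and already displaces its own weight of water, so its melt adds essentially nothing to sea level.
Total added water ≈ 1.561×10^14 m³ over 3.58×10^14 m² → Δh = 0.436 m.

≈ 0.44 m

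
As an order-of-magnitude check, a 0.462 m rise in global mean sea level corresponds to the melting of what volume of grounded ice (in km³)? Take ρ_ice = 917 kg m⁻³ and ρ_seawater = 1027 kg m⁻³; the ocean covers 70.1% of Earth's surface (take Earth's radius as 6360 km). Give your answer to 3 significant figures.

≈ 1.84×10^5 km³

Required water volume = Δh × A = 0.462 m × 3.56×10^14 m² = 1.646×10^14 m³ = 1.646×10^5 km³.
Ice volume = water volume × ρ_w/ρ_ice = 1.646×10^5 × 1027/917 = 1.84×10^5 km³.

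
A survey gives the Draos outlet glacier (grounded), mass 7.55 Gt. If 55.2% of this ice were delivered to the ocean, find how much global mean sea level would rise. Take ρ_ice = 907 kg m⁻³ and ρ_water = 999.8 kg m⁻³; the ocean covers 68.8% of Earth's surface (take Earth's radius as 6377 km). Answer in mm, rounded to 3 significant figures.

Draos: 0.552 × 7.55 Gt = 4.168×10^12 kg; dividing by ρ_w = 999.8 kg m⁻³ gives 4.168×10^9 m³ of water.
Spread over 3.52×10^14 m² of ocean, Δh = 4.168×10^9 / 3.52×10^14 = 1.19×10^-5 m = 0.0119 mm.

≈ 0.0119 mm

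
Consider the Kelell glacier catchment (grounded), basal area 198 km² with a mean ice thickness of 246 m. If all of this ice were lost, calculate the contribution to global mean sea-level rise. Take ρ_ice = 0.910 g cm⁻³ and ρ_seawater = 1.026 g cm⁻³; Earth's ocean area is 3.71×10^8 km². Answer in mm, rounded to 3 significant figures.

Kelell: ice volume = 198 km² × 246 m = 48.71 km³; 48.71 × (910/1026) = 43.20 km³ of water.
Spread over 3.71×10^14 m² of ocean, Δh = 4.320×10^10 / 3.71×10^14 = 1.16×10^-4 m = 0.116 mm.

≈ 0.116 mm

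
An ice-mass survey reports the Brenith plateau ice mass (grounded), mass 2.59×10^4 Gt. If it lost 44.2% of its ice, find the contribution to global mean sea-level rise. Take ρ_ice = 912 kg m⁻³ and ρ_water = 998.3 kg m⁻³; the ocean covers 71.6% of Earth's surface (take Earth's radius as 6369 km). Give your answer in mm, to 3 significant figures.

≈ 31.4 mm

Brenith: 0.442 × 2.59×10^4 Gt = 1.145×10^16 kg; dividing by ρ_w = 998.3 kg m⁻³ gives 1.147×10^13 m³ of water.
Spread over 3.65×10^14 m² of ocean, Δh = 1.147×10^13 / 3.65×10^14 = 0.0314 m = 31.4 mm.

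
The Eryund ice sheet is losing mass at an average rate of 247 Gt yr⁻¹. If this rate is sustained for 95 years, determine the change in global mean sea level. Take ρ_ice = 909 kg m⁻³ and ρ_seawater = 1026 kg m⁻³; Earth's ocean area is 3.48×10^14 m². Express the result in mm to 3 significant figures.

Total mass lost = 247 Gt/yr × 95 yr = 2.346×10^4 Gt = 2.346×10^16 kg.
ρ_w = 1026 kg m⁻³, so water volume = 2.346×10^16 / 1026 = 2.287×10^13 m³.
Δh = 2.287×10^13 / 3.48×10^14 = 0.0657 m = 65.7 mm.

≈ 65.7 mm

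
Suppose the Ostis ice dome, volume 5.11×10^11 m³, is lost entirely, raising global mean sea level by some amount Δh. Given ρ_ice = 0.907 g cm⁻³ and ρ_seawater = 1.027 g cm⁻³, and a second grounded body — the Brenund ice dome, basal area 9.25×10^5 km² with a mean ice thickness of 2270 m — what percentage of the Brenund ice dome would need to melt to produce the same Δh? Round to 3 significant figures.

Equal sea-level rise means equal mass of meltwater, i.e. equal mass of ice lost.
Ice mass of Ostis: 4.635×10^14 kg; ice mass of Brenund: 1.904×10^18 kg.
Fraction required = 4.635×10^14 / 1.904×10^18 = 2.43×10^-4 → 0.0243 %.

≈ 0.0243 %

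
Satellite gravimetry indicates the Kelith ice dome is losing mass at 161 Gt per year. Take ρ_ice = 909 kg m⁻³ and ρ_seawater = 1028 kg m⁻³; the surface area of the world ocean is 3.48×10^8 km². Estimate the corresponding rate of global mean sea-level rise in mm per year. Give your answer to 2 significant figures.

ρ_w = 1028 kg m⁻³. Annual water volume added = 161 Gt / ρ_w = 1.610×10^14 kg / 1028 kg m⁻³ = 1.566×10^11 m³.
Δh per year = 1.566×10^11 / 3.48×10^14 = 4.50×10^-4 m = 0.45 mm.

≈ 0.45 mm/yr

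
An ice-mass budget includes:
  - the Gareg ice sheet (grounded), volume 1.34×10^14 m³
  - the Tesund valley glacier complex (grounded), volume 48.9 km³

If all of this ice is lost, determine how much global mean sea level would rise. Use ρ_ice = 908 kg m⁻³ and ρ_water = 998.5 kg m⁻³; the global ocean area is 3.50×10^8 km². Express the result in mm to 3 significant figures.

Gareg: 1.34×10^14 m³ × (908/998.5) = 1.219×10^14 m³ of water.
Tesund: 48.9 km³ × (908/998.5) = 44.47 km³ of water.
Total added water ≈ 1.219×10^14 m³ over 3.50×10^14 m² → Δh = 0.348 m = 348 mm.

≈ 348 mm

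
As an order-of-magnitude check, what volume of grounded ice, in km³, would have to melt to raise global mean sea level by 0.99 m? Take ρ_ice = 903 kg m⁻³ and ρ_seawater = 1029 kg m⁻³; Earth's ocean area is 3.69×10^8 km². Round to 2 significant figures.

Required water volume = Δh × A = 0.99 m × 3.69×10^14 m² = 3.653×10^14 m³ = 3.653×10^5 km³.
Ice volume = water volume × ρ_w/ρ_ice = 3.653×10^5 × 1029/903 = 4.2×10^5 km³.

≈ 4.2×10^5 km³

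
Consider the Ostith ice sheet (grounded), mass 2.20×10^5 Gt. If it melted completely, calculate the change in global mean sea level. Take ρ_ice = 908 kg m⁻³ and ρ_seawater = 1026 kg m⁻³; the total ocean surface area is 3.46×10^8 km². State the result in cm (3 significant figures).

≈ 62.0 cm

Ostith: 2.20×10^5 Gt = 2.200×10^17 kg; dividing by ρ_w = 1026 kg m⁻³ gives 2.144×10^14 m³ of water.
Spread over 3.46×10^14 m² of ocean, Δh = 2.144×10^14 / 3.46×10^14 = 0.620 m = 62.0 cm.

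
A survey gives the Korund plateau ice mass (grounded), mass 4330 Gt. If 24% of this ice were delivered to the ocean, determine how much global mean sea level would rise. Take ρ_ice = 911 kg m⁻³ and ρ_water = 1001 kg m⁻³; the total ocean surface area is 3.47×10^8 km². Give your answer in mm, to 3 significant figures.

≈ 2.99 mm

Korund: 0.24 × 4330 Gt = 1.039×10^15 kg; dividing by ρ_w = 1001 kg m⁻³ gives 1.038×10^12 m³ of water.
Spread over 3.47×10^14 m² of ocean, Δh = 1.038×10^12 / 3.47×10^14 = 2.99×10^-3 m = 2.99 mm.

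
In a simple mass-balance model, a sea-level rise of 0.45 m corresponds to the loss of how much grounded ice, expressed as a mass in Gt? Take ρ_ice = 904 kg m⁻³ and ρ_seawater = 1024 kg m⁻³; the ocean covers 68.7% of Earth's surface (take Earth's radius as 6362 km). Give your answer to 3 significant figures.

Required water volume = Δh × A = 0.45 m × 3.49×10^14 m² = 1.572×10^14 m³.
ρ_w = 1024 kg m⁻³, so the mass of water = 1.572×10^14 m³ × 1024 kg m⁻³ = 1.610×10^17 kg = 1.61×10^5 Gt (and the same mass of ice, by conservation).

≈ 1.61×10^5 Gt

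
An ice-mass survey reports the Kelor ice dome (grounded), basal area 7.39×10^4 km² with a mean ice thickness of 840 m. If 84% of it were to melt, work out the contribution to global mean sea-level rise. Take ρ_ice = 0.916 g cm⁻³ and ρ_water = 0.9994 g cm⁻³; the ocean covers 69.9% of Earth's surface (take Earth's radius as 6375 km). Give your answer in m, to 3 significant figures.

Kelor: ice volume = 7.39×10^4 km² × 840 m = 6.208×10^4 km³; 0.84 × 6.208×10^4 × (916/999.4) = 4.779×10^4 km³ of water.
Spread over 3.57×10^14 m² of ocean, Δh = 4.779×10^13 / 3.57×10^14 = 0.134 m.

≈ 0.134 m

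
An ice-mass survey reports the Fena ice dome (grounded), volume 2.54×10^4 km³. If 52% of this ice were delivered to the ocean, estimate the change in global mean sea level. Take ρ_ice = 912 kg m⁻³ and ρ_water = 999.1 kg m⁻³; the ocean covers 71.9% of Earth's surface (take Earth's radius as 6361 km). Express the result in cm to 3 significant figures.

≈ 3.30 cm

Fena: 0.52 × 2.54×10^4 km³ × (912/999.1) = 1.206×10^4 km³ of water.
Spread over 3.66×10^14 m² of ocean, Δh = 1.206×10^13 / 3.66×10^14 = 0.0330 m = 3.30 cm.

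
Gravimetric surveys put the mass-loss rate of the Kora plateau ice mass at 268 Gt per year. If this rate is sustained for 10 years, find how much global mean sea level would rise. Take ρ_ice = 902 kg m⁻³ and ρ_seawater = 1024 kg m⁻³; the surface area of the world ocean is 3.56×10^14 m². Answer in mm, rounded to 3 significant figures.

Total mass lost = 268 Gt/yr × 10 yr = 2680 Gt = 2.680×10^15 kg.
ρ_w = 1024 kg m⁻³, so water volume = 2.680×10^15 / 1024 = 2.617×10^12 m³.
Δh = 2.617×10^12 / 3.56×10^14 = 7.35×10^-3 m = 7.35 mm.

≈ 7.35 mm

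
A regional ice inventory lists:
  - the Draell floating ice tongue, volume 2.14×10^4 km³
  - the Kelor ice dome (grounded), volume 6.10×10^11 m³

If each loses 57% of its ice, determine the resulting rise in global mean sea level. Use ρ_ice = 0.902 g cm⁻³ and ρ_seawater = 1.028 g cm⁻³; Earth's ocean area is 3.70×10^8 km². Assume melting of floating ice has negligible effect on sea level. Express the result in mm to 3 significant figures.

The Draell floating ice tongue is floating and already displaces its own weight of water, so its melt adds essentially nothing to sea level.
Kelor: 0.57 × 6.10×10^11 m³ × (902/1028) = 3.051×10^11 m³ of water.
Total added water ≈ 3.051×10^11 m³ over 3.70×10^14 m² → Δh = 8.25×10^-4 m = 0.825 mm.

≈ 0.825 mm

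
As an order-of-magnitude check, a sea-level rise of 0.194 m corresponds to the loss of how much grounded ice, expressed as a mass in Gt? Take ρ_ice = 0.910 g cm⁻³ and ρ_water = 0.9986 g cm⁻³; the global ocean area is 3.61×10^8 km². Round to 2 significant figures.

Required water volume = Δh × A = 0.194 m × 3.61×10^14 m² = 7.003×10^13 m³.
ρ_w = 0.9986 g cm⁻³ = 998.6 kg m⁻³, so the mass of water = 7.003×10^13 m³ × 998.6 kg m⁻³ = 6.994×10^16 kg = 7.0×10^4 Gt (and the same mass of ice, by conservation).

≈ 7.0×10^4 Gt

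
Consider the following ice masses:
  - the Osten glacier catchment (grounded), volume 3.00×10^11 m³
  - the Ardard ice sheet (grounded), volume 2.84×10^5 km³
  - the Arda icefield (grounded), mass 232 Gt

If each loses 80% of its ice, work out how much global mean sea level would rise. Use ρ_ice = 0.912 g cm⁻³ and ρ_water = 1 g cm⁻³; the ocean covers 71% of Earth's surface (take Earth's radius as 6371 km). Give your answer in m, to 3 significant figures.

≈ 0.573 m

Osten: 0.8 × 3.00×10^11 m³ × (912/1000) = 2.189×10^11 m³ of water.
Ardard: 0.8 × 2.84×10^5 km³ × (912/1000) = 2.072×10^5 km³ of water.
Arda: 0.8 × 232 Gt = 1.856×10^14 kg; dividing by ρ_w = 1 g cm⁻³ = 1000 kg m⁻³ gives 1.856×10^11 m³ of water.
Total added water ≈ 2.076×10^14 m³ over 3.62×10^14 m² → Δh = 0.573 m.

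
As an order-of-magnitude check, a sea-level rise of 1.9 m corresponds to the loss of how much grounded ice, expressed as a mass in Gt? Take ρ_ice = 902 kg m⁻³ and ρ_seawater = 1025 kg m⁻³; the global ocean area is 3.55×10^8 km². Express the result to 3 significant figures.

≈ 6.91×10^5 Gt

Required water volume = Δh × A = 1.9 m × 3.55×10^14 m² = 6.745×10^14 m³.
ρ_w = 1025 kg m⁻³, so the mass of water = 6.745×10^14 m³ × 1025 kg m⁻³ = 6.914×10^17 kg = 6.91×10^5 Gt (and the same mass of ice, by conservation).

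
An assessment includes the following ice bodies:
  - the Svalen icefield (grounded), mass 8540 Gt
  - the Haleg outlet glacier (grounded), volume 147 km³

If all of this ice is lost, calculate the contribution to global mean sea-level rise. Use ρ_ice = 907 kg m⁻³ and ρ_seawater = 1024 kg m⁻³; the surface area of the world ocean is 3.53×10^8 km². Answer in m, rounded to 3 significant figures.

Svalen: 8540 Gt = 8.540×10^15 kg; dividing by ρ_w = 1024 kg m⁻³ gives 8.340×10^12 m³ of water.
Haleg: 147 km³ × (907/1024) = 130.2 km³ of water.
Total added water ≈ 8.470×10^12 m³ over 3.53×10^14 m² → Δh = 0.0240 m.

≈ 0.0240 m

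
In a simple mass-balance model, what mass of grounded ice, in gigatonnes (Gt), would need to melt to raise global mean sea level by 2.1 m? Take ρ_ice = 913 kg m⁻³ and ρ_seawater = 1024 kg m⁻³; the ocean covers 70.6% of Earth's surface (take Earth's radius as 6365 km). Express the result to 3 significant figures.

Required water volume = Δh × A = 2.1 m × 3.59×10^14 m² = 7.548×10^14 m³.
ρ_w = 1024 kg m⁻³, so the mass of water = 7.548×10^14 m³ × 1024 kg m⁻³ = 7.729×10^17 kg = 7.73×10^5 Gt (and the same mass of ice, by conservation).

≈ 7.73×10^5 Gt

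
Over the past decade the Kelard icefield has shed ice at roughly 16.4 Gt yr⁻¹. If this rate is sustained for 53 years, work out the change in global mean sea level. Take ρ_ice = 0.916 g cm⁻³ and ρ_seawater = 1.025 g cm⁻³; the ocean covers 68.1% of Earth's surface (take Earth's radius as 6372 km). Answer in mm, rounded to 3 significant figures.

≈ 2.44 mm

Total mass lost = 16.4 Gt/yr × 53 yr = 869.2 Gt = 8.692×10^14 kg.
ρ_w = 1.025 g cm⁻³ = 1025 kg m⁻³, so water volume = 8.692×10^14 / 1025 = 8.480×10^11 m³.
Δh = 8.480×10^11 / 3.47×10^14 = 2.44×10^-3 m = 2.44 mm.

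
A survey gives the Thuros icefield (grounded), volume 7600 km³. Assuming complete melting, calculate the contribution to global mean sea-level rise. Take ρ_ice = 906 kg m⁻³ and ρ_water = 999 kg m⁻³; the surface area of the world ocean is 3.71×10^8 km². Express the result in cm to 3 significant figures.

Thuros: 7600 km³ × (906/999) = 6892 km³ of water.
Spread over 3.71×10^14 m² of ocean, Δh = 6.892×10^12 / 3.71×10^14 = 0.0186 m = 1.86 cm.

≈ 1.86 cm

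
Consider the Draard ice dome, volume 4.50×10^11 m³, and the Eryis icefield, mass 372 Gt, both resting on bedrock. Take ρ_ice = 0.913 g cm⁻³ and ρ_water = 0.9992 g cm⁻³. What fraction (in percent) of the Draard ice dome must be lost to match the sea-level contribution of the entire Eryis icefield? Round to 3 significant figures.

Equal sea-level rise means equal mass of meltwater, i.e. equal mass of ice lost.
Ice mass of Eryis: 3.720×10^14 kg; ice mass of Draard: 4.108×10^14 kg.
Fraction required = 3.720×10^14 / 4.108×10^14 = 0.905 → 90.5 %.

≈ 90.5 %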